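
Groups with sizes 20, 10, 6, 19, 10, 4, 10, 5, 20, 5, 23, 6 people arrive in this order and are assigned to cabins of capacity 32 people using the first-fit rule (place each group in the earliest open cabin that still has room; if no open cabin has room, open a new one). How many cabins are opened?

  20 → cabin 1 (new)  [load 20/32]
  10 → cabin 1  [load 30/32]
  6 → cabin 2 (new)  [load 6/32]
  19 → cabin 2  [load 25/32]
  10 → cabin 3 (new)  [load 10/32]
  4 → cabin 2  [load 29/32]
  10 → cabin 3  [load 20/32]
  5 → cabin 3  [load 25/32]
  20 → cabin 4 (new)  [load 20/32]
  5 → cabin 3  [load 30/32]
  23 → cabin 5 (new)  [load 23/32]
  6 → cabin 4  [load 26/32]
5 cabins opened.

5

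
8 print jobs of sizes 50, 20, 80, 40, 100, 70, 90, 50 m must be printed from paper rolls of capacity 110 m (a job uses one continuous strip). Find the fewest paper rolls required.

Total = 100 + 90 + 80 + 70 + 50 + 50 + 40 + 20 = 500 m.
Lower bound: ⌈500/110⌉ = 5 paper rolls.
A packing using 5 paper rolls:
  roll 1: 100 = 100
  roll 2: 90 + 20 = 110
  roll 3: 80 = 80
  roll 4: 70 + 40 = 110
  roll 5: 50 + 50 = 100
This matches the lower bound, so 5 is optimal.

5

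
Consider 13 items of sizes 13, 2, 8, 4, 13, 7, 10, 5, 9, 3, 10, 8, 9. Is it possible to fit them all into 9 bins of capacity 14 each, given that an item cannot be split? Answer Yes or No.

A valid assignment using 9 bins:
  bin 1: 13 = 13
  bin 2: 13 = 13
  bin 3: 10 + 4 = 14
  bin 4: 10 + 3 = 13
  bin 5: 9 + 5 = 14
  bin 6: 9 + 2 = 11
  bin 7: 8 = 8
  bin 8: 8 = 8
  bin 9: 7 = 7
Every load is within 14, so 9 bins suffice.

Yes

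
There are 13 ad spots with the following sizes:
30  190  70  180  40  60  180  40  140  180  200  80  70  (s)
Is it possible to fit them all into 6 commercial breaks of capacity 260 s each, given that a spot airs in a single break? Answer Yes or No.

Yes

A valid assignment using 6 commercial breaks:
  break 1: 200 + 60 = 260
  break 2: 190 + 70 = 260
  break 3: 180 + 80 = 260
  break 4: 180 + 70 = 250
  break 5: 180 + 40 + 40 = 260
  break 6: 140 + 30 = 170
Every load is within 260 s, so 6 commercial breaks suffice.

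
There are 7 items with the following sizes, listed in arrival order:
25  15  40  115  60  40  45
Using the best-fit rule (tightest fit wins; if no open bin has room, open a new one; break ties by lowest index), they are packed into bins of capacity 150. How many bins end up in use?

3

  25 → bin 1 (new)  [load 25/150]
  15 → bin 1  [load 40/150]
  40 → bin 1  [load 80/150]
  115 → bin 2 (new)  [load 115/150]
  60 → bin 1  [load 140/150]
  40 → bin 3 (new)  [load 40/150]
  45 → bin 3  [load 85/150]
3 bins opened.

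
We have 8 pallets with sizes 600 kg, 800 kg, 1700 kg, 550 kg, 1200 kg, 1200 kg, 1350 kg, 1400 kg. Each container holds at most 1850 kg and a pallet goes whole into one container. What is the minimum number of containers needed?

Total = 1700 + 1400 + 1350 + 1200 + 1200 + 800 + 600 + 550 = 8800 kg.
Lower bound: ⌈8800/1850⌉ = 5 containers.
A packing using 6 containers:
  container 1: 1700 = 1700
  container 2: 1400 = 1400
  container 3: 1350 = 1350
  container 4: 1200 + 600 = 1800
  container 5: 1200 + 550 = 1750
  container 6: 800 = 800
No arrangement into 5 containers stays within capacity, so 6 is optimal.

6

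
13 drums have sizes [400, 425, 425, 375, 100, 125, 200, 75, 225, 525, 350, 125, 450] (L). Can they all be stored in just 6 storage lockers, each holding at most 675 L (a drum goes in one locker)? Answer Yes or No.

Total = 3800 L; ⌈3800/675⌉ = 6.
7 drums each exceed half the capacity and cannot share a locker, forcing at least 7 storage lockers.
At least 7 storage lockers are required, but only 6 are allowed.

No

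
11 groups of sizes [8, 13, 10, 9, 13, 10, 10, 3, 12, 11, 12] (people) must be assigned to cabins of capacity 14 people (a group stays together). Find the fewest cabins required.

10

Total = 13 + 13 + 12 + 12 + 11 + 10 + 10 + 10 + 9 + 8 + 3 = 111 people.
Lower bound: ⌈111/14⌉ = 8 cabins.
Also, 10 groups each exceed 7 people, and no two of those can share a cabin, so at least 10 cabins are needed.
A packing using 10 cabins:
  cabin 1: 13 = 13
  cabin 2: 13 = 13
  cabin 3: 12 = 12
  cabin 4: 12 = 12
  cabin 5: 11 + 3 = 14
  cabin 6: 10 = 10
  cabin 7: 10 = 10
  cabin 8: 10 = 10
  cabin 9: 9 = 9
  cabin 10: 8 = 8
This matches the lower bound, so 10 is optimal.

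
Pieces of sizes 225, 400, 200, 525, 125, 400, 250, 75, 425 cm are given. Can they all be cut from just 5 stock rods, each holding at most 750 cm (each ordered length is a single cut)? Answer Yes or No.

A valid assignment using 4 stock rods:
  stock rod 1: 525 + 225 = 750
  stock rod 2: 425 + 250 + 75 = 750
  stock rod 3: 400 + 200 + 125 = 725
  stock rod 4: 400 = 400
That uses only 4 ≤ 5, so 5 stock rods are enough.

Yes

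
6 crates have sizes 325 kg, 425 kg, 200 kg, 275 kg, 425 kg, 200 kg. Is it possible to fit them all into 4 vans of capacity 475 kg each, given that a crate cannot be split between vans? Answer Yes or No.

No

Total = 1850 kg; ⌈1850/475⌉ = 4.
The bound of 4 does not rule out 4, but exhaustive search shows no assignment into 4 vans of capacity 475 kg exists — the minimum is 5.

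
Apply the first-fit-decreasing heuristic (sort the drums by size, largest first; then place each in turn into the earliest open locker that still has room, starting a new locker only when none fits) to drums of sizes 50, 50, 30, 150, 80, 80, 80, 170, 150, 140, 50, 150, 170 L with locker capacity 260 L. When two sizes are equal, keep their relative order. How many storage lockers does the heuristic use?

Sorted descending: 170, 170, 150, 150, 150, 140, 80, 80, 80, 50, 50, 50, 30.
  170 → locker 1 (new)  [load 170/260]
  170 → locker 2 (new)  [load 170/260]
  150 → locker 3 (new)  [load 150/260]
  150 → locker 4 (new)  [load 150/260]
  150 → locker 5 (new)  [load 150/260]
  140 → locker 6 (new)  [load 140/260]
  80 → locker 1  [load 250/260]
  80 → locker 2  [load 250/260]
  80 → locker 3  [load 230/260]
  50 → locker 4  [load 200/260]
  50 → locker 4  [load 250/260]
  50 → locker 5  [load 200/260]
  30 → locker 3  [load 260/260]
6 storage lockers opened.

6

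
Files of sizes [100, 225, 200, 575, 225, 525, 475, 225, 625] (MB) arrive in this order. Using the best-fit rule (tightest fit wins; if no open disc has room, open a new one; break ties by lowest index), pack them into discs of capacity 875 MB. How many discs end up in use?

  100 → disc 1 (new)  [load 100/875]
  225 → disc 1  [load 325/875]
  200 → disc 1  [load 525/875]
  575 → disc 2 (new)  [load 575/875]
  225 → disc 2  [load 800/875]
  525 → disc 3 (new)  [load 525/875]
  475 → disc 4 (new)  [load 475/875]
  225 → disc 1  [load 750/875]
  625 → disc 5 (new)  [load 625/875]
5 discs opened.

5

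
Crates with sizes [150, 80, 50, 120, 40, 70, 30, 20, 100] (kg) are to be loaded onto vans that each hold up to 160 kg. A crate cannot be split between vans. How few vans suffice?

Total = 150 + 120 + 100 + 80 + 70 + 50 + 40 + 30 + 20 = 660 kg.
Lower bound: ⌈660/160⌉ = 5 vans.
A packing using 5 vans:
  van 1: 150 = 150
  van 2: 120 + 40 = 160
  van 3: 100 + 50 = 150
  van 4: 80 + 70 = 150
  van 5: 30 + 20 = 50
This matches the lower bound, so 5 is optimal.

5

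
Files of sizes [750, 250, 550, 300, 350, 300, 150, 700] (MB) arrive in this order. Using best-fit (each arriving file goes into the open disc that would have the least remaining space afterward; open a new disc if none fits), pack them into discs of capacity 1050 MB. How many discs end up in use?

4

  750 → disc 1 (new)  [load 750/1050]
  250 → disc 1  [load 1000/1050]
  550 → disc 2 (new)  [load 550/1050]
  300 → disc 2  [load 850/1050]
  350 → disc 3 (new)  [load 350/1050]
  300 → disc 3  [load 650/1050]
  150 → disc 2  [load 1000/1050]
  700 → disc 4 (new)  [load 700/1050]
4 discs opened.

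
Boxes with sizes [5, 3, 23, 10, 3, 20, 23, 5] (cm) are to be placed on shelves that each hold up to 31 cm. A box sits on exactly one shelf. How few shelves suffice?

Total = 23 + 23 + 20 + 10 + 5 + 5 + 3 + 3 = 92 cm.
Lower bound: ⌈92/31⌉ = 3 shelves.
A packing using 3 shelves:
  shelf 1: 23 + 5 + 3 = 31
  shelf 2: 23 + 5 + 3 = 31
  shelf 3: 20 + 10 = 30
This matches the lower bound, so 3 is optimal.

3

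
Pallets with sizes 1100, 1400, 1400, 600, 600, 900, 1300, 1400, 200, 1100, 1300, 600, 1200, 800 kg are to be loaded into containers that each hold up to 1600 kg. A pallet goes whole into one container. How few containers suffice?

11

Total = 1400 + 1400 + 1400 + 1300 + 1300 + 1200 + 1100 + 1100 + 900 + 800 + 600 + 600 + 600 + 200 = 13900 kg.
Lower bound: ⌈13900/1600⌉ = 9 containers.
A packing using 11 containers:
  container 1: 1400 + 200 = 1600
  container 2: 1400 = 1400
  container 3: 1400 = 1400
  container 4: 1300 = 1300
  container 5: 1300 = 1300
  container 6: 1200 = 1200
  container 7: 1100 = 1100
  container 8: 1100 = 1100
  container 9: 900 + 600 = 1500
  container 10: 800 + 600 = 1400
  container 11: 600 = 600
No arrangement into 10 containers stays within capacity, so 11 is optimal.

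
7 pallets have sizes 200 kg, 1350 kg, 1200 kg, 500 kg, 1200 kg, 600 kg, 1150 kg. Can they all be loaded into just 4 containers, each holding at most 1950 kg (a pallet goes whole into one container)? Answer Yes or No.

Yes

A valid assignment using 4 containers:
  container 1: 1350 + 600 = 1950
  container 2: 1200 + 500 + 200 = 1900
  container 3: 1200 = 1200
  container 4: 1150 = 1150
Every load is within 1950 kg, so 4 containers suffice.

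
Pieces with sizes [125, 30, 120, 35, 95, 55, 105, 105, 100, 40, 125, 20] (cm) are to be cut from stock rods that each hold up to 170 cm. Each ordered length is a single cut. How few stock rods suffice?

Total = 125 + 125 + 120 + 105 + 105 + 100 + 95 + 55 + 40 + 35 + 30 + 20 = 955 cm.
Lower bound: ⌈955/170⌉ = 6 stock rods.
Also, 7 pieces each exceed 85 cm, and no two of those can share a stock rod, so at least 7 stock rods are needed.
A packing using 7 stock rods:
  stock rod 1: 125 + 40 = 165
  stock rod 2: 125 + 35 = 160
  stock rod 3: 120 + 30 + 20 = 170
  stock rod 4: 105 + 55 = 160
  stock rod 5: 105 = 105
  stock rod 6: 100 = 100
  stock rod 7: 95 = 95
This matches the lower bound, so 7 is optimal.

7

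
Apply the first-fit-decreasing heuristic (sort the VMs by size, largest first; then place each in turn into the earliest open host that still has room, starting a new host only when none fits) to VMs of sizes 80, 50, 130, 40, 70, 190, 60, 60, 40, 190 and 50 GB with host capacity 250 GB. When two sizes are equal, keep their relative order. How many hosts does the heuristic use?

Sorted descending: 190, 190, 130, 80, 70, 60, 60, 50, 50, 40, 40.
  190 → host 1 (new)  [load 190/250]
  190 → host 2 (new)  [load 190/250]
  130 → host 3 (new)  [load 130/250]
  80 → host 3  [load 210/250]
  70 → host 4 (new)  [load 70/250]
  60 → host 1  [load 250/250]
  60 → host 2  [load 250/250]
  50 → host 4  [load 120/250]
  50 → host 4  [load 170/250]
  40 → host 3  [load 250/250]
  40 → host 4  [load 210/250]
4 hosts opened.

4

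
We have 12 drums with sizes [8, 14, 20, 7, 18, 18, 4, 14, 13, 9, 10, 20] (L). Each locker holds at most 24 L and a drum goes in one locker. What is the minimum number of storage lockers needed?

Total = 20 + 20 + 18 + 18 + 14 + 14 + 13 + 10 + 9 + 8 + 7 + 4 = 155 L.
Lower bound: ⌈155/24⌉ = 7 storage lockers.
A packing using 8 storage lockers:
  locker 1: 20 + 4 = 24
  locker 2: 20 = 20
  locker 3: 18 = 18
  locker 4: 18 = 18
  locker 5: 14 + 10 = 24
  locker 6: 14 + 9 = 23
  locker 7: 13 + 8 = 21
  locker 8: 7 = 7
No arrangement into 7 storage lockers stays within capacity, so 8 is optimal.

8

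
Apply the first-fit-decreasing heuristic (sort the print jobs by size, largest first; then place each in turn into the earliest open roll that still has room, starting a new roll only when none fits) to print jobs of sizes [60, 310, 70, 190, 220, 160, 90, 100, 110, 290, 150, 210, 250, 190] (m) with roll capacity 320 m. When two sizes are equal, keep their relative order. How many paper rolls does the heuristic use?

8

Sorted descending: 310, 290, 250, 220, 210, 190, 190, 160, 150, 110, 100, 90, 70, 60.
  310 → roll 1 (new)  [load 310/320]
  290 → roll 2 (new)  [load 290/320]
  250 → roll 3 (new)  [load 250/320]
  220 → roll 4 (new)  [load 220/320]
  210 → roll 5 (new)  [load 210/320]
  190 → roll 6 (new)  [load 190/320]
  190 → roll 7 (new)  [load 190/320]
  160 → roll 8 (new)  [load 160/320]
  150 → roll 8  [load 310/320]
  110 → roll 5  [load 320/320]
  100 → roll 4  [load 320/320]
  90 → roll 6  [load 280/320]
  70 → roll 3  [load 320/320]
  60 → roll 7  [load 250/320]
8 paper rolls opened.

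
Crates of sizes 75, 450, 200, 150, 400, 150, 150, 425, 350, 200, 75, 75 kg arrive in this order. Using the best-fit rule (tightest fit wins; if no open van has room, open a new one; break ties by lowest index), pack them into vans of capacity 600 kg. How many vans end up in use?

5

  75 → van 1 (new)  [load 75/600]
  450 → van 1  [load 525/600]
  200 → van 2 (new)  [load 200/600]
  150 → van 2  [load 350/600]
  400 → van 3 (new)  [load 400/600]
  150 → van 3  [load 550/600]
  150 → van 2  [load 500/600]
  425 → van 4 (new)  [load 425/600]
  350 → van 5 (new)  [load 350/600]
  200 → van 5  [load 550/600]
  75 → van 1  [load 600/600]
  75 → van 2  [load 575/600]
5 vans opened.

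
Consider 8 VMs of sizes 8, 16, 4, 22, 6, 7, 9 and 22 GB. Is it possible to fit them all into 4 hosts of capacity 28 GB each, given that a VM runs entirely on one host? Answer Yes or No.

Yes

A valid assignment using 4 hosts:
  host 1: 22 + 6 = 28
  host 2: 22 + 4 = 26
  host 3: 16 + 9 = 25
  host 4: 8 + 7 = 15
Every load is within 28 GB, so 4 hosts suffice.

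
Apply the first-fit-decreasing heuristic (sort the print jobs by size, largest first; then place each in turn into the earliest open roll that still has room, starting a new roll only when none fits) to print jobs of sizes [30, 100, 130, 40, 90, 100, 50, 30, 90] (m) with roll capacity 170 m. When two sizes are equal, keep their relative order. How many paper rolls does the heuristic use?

Sorted descending: 130, 100, 100, 90, 90, 50, 40, 30, 30.
  130 → roll 1 (new)  [load 130/170]
  100 → roll 2 (new)  [load 100/170]
  100 → roll 3 (new)  [load 100/170]
  90 → roll 4 (new)  [load 90/170]
  90 → roll 5 (new)  [load 90/170]
  50 → roll 2  [load 150/170]
  40 → roll 1  [load 170/170]
  30 → roll 3  [load 130/170]
  30 → roll 3  [load 160/170]
5 paper rolls opened.

5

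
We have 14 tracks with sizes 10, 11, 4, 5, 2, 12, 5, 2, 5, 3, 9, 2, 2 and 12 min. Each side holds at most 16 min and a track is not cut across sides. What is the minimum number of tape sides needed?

6

Total = 12 + 12 + 11 + 10 + 9 + 5 + 5 + 5 + 4 + 3 + 2 + 2 + 2 + 2 = 84 min.
Lower bound: ⌈84/16⌉ = 6 tape sides.
A packing using 6 tape sides:
  side 1: 12 + 4 = 16
  side 2: 12 + 3 = 15
  side 3: 11 + 5 = 16
  side 4: 10 + 5 = 15
  side 5: 9 + 5 + 2 = 16
  side 6: 2 + 2 + 2 = 6
This matches the lower bound, so 6 is optimal.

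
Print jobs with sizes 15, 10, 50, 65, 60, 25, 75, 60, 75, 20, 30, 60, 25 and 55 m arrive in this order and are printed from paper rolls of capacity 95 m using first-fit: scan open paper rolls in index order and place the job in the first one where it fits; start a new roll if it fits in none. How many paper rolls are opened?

8

  15 → roll 1 (new)  [load 15/95]
  10 → roll 1  [load 25/95]
  50 → roll 1  [load 75/95]
  65 → roll 2 (new)  [load 65/95]
  60 → roll 3 (new)  [load 60/95]
  25 → roll 2  [load 90/95]
  75 → roll 4 (new)  [load 75/95]
  60 → roll 5 (new)  [load 60/95]
  75 → roll 6 (new)  [load 75/95]
  20 → roll 1  [load 95/95]
  30 → roll 3  [load 90/95]
  60 → roll 7 (new)  [load 60/95]
  25 → roll 5  [load 85/95]
  55 → roll 8 (new)  [load 55/95]
8 paper rolls opened.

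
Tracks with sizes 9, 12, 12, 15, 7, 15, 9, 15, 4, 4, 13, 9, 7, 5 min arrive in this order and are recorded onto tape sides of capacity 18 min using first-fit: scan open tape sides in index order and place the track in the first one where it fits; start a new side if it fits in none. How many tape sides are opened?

  9 → side 1 (new)  [load 9/18]
  12 → side 2 (new)  [load 12/18]
  12 → side 3 (new)  [load 12/18]
  15 → side 4 (new)  [load 15/18]
  7 → side 1  [load 16/18]
  15 → side 5 (new)  [load 15/18]
  9 → side 6 (new)  [load 9/18]
  15 → side 7 (new)  [load 15/18]
  4 → side 2  [load 16/18]
  4 → side 3  [load 16/18]
  13 → side 8 (new)  [load 13/18]
  9 → side 6  [load 18/18]
  7 → side 9 (new)  [load 7/18]
  5 → side 8  [load 18/18]
9 tape sides opened.

9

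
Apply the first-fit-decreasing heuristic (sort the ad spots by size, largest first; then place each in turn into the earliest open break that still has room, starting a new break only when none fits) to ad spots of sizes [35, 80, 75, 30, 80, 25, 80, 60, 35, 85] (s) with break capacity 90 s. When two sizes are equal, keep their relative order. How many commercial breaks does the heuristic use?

8

Sorted descending: 85, 80, 80, 80, 75, 60, 35, 35, 30, 25.
  85 → break 1 (new)  [load 85/90]
  80 → break 2 (new)  [load 80/90]
  80 → break 3 (new)  [load 80/90]
  80 → break 4 (new)  [load 80/90]
  75 → break 5 (new)  [load 75/90]
  60 → break 6 (new)  [load 60/90]
  35 → break 7 (new)  [load 35/90]
  35 → break 7  [load 70/90]
  30 → break 6  [load 90/90]
  25 → break 8 (new)  [load 25/90]
8 commercial breaks opened.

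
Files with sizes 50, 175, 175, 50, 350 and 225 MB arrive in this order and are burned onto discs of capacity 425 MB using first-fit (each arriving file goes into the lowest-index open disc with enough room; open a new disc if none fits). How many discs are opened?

  50 → disc 1 (new)  [load 50/425]
  175 → disc 1  [load 225/425]
  175 → disc 1  [load 400/425]
  50 → disc 2 (new)  [load 50/425]
  350 → disc 2  [load 400/425]
  225 → disc 3 (new)  [load 225/425]
3 discs opened.

3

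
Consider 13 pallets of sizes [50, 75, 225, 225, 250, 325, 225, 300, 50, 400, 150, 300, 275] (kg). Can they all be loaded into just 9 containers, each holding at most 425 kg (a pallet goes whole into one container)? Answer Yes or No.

A valid assignment using 9 containers:
  container 1: 400 = 400
  container 2: 325 + 75 = 400
  container 3: 300 + 50 + 50 = 400
  container 4: 300 = 300
  container 5: 275 + 150 = 425
  container 6: 250 = 250
  container 7: 225 = 225
  container 8: 225 = 225
  container 9: 225 = 225
Every load is within 425 kg, so 9 containers suffice.

Yes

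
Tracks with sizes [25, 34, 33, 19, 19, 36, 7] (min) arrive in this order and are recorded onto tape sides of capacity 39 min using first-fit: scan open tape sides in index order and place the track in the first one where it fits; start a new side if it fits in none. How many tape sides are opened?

  25 → side 1 (new)  [load 25/39]
  34 → side 2 (new)  [load 34/39]
  33 → side 3 (new)  [load 33/39]
  19 → side 4 (new)  [load 19/39]
  19 → side 4  [load 38/39]
  36 → side 5 (new)  [load 36/39]
  7 → side 1  [load 32/39]
5 tape sides opened.

5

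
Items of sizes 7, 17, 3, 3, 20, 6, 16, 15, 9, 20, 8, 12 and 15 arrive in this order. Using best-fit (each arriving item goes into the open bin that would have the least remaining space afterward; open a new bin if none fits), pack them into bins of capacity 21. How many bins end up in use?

9

  7 → bin 1 (new)  [load 7/21]
  17 → bin 2 (new)  [load 17/21]
  3 → bin 2  [load 20/21]
  3 → bin 1  [load 10/21]
  20 → bin 3 (new)  [load 20/21]
  6 → bin 1  [load 16/21]
  16 → bin 4 (new)  [load 16/21]
  15 → bin 5 (new)  [load 15/21]
  9 → bin 6 (new)  [load 9/21]
  20 → bin 7 (new)  [load 20/21]
  8 → bin 6  [load 17/21]
  12 → bin 8 (new)  [load 12/21]
  15 → bin 9 (new)  [load 15/21]
9 bins opened.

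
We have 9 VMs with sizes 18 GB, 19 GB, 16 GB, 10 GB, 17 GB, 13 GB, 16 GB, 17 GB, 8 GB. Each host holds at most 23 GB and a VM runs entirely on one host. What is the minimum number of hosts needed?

8

Total = 19 + 18 + 17 + 17 + 16 + 16 + 13 + 10 + 8 = 134 GB.
Lower bound: ⌈134/23⌉ = 6 hosts.
Also, 7 VMs each exceed 23/2 GB, and no two of those can share a host, so at least 7 hosts are needed.
A packing using 8 hosts:
  host 1: 19 = 19
  host 2: 18 = 18
  host 3: 17 = 17
  host 4: 17 = 17
  host 5: 16 = 16
  host 6: 16 = 16
  host 7: 13 + 10 = 23
  host 8: 8 = 8
No arrangement into 7 hosts stays within capacity, so 8 is optimal.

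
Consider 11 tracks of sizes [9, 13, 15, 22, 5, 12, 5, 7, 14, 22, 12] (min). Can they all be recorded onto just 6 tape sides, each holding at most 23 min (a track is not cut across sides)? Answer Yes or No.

Total = 136 min; ⌈136/23⌉ = 6.
7 tracks each exceed half the capacity and cannot share a side, forcing at least 7 tape sides.
At least 7 tape sides are required, but only 6 are allowed.

No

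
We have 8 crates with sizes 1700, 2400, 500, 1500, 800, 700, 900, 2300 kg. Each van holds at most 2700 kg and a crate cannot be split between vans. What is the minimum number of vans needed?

5

Total = 2400 + 2300 + 1700 + 1500 + 900 + 800 + 700 + 500 = 10800 kg.
Lower bound: ⌈10800/2700⌉ = 4 vans.
A packing using 5 vans:
  van 1: 2400 = 2400
  van 2: 2300 = 2300
  van 3: 1700 + 900 = 2600
  van 4: 1500 + 800 = 2300
  van 5: 700 + 500 = 1200
No arrangement into 4 vans stays within capacity, so 5 is optimal.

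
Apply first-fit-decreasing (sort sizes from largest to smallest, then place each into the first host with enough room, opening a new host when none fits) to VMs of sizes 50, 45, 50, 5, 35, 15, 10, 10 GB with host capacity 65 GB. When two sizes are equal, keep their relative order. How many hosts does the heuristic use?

Sorted descending: 50, 50, 45, 35, 15, 10, 10, 5.
  50 → host 1 (new)  [load 50/65]
  50 → host 2 (new)  [load 50/65]
  45 → host 3 (new)  [load 45/65]
  35 → host 4 (new)  [load 35/65]
  15 → host 1  [load 65/65]
  10 → host 2  [load 60/65]
  10 → host 3  [load 55/65]
  5 → host 2  [load 65/65]
4 hosts opened.

4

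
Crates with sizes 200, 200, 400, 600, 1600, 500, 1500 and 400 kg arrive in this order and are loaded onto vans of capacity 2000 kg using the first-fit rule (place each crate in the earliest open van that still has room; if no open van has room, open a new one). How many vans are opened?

  200 → van 1 (new)  [load 200/2000]
  200 → van 1  [load 400/2000]
  400 → van 1  [load 800/2000]
  600 → van 1  [load 1400/2000]
  1600 → van 2 (new)  [load 1600/2000]
  500 → van 1  [load 1900/2000]
  1500 → van 3 (new)  [load 1500/2000]
  400 → van 2  [load 2000/2000]
3 vans opened.

3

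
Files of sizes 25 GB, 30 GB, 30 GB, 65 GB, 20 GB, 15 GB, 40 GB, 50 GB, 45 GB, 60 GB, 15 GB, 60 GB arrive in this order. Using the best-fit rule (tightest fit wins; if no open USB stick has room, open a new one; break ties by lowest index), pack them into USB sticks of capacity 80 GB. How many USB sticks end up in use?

  25 → USB stick 1 (new)  [load 25/80]
  30 → USB stick 1  [load 55/80]
  30 → USB stick 2 (new)  [load 30/80]
  65 → USB stick 3 (new)  [load 65/80]
  20 → USB stick 1  [load 75/80]
  15 → USB stick 3  [load 80/80]
  40 → USB stick 2  [load 70/80]
  50 → USB stick 4 (new)  [load 50/80]
  45 → USB stick 5 (new)  [load 45/80]
  60 → USB stick 6 (new)  [load 60/80]
  15 → USB stick 6  [load 75/80]
  60 → USB stick 7 (new)  [load 60/80]
7 USB sticks opened.

7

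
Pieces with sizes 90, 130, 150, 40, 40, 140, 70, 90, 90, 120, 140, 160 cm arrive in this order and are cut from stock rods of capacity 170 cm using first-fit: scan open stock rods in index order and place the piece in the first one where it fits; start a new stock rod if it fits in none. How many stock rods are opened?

9

  90 → stock rod 1 (new)  [load 90/170]
  130 → stock rod 2 (new)  [load 130/170]
  150 → stock rod 3 (new)  [load 150/170]
  40 → stock rod 1  [load 130/170]
  40 → stock rod 1  [load 170/170]
  140 → stock rod 4 (new)  [load 140/170]
  70 → stock rod 5 (new)  [load 70/170]
  90 → stock rod 5  [load 160/170]
  90 → stock rod 6 (new)  [load 90/170]
  120 → stock rod 7 (new)  [load 120/170]
  140 → stock rod 8 (new)  [load 140/170]
  160 → stock rod 9 (new)  [load 160/170]
9 stock rods opened.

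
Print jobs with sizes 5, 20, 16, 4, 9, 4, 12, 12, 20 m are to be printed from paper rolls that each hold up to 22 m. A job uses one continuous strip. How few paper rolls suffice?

5

Total = 20 + 20 + 16 + 12 + 12 + 9 + 5 + 4 + 4 = 102 m.
Lower bound: ⌈102/22⌉ = 5 paper rolls.
A packing using 5 paper rolls:
  roll 1: 20 = 20
  roll 2: 20 = 20
  roll 3: 16 + 5 = 21
  roll 4: 12 + 9 = 21
  roll 5: 12 + 4 + 4 = 20
This matches the lower bound, so 5 is optimal.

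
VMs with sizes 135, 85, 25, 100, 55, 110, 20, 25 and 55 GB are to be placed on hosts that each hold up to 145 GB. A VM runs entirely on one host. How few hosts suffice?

Total = 135 + 110 + 100 + 85 + 55 + 55 + 25 + 25 + 20 = 610 GB.
Lower bound: ⌈610/145⌉ = 5 hosts.
A packing using 5 hosts:
  host 1: 135 = 135
  host 2: 110 + 25 = 135
  host 3: 100 + 25 + 20 = 145
  host 4: 85 + 55 = 140
  host 5: 55 = 55
This matches the lower bound, so 5 is optimal.

5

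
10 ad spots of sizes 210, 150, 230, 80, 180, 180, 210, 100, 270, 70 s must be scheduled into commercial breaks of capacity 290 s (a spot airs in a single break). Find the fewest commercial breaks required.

Total = 270 + 230 + 210 + 210 + 180 + 180 + 150 + 100 + 80 + 70 = 1680 s.
Lower bound: ⌈1680/290⌉ = 6 commercial breaks.
Also, 7 ad spots each exceed 145 s, and no two of those can share a break, so at least 7 commercial breaks are needed.
A packing using 7 commercial breaks:
  break 1: 270 = 270
  break 2: 230 = 230
  break 3: 210 + 80 = 290
  break 4: 210 + 70 = 280
  break 5: 180 + 100 = 280
  break 6: 180 = 180
  break 7: 150 = 150
This matches the lower bound, so 7 is optimal.

7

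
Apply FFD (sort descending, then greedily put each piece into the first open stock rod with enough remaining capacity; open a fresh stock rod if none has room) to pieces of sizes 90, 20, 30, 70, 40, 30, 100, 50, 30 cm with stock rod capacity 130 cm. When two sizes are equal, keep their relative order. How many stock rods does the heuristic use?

4

Sorted descending: 100, 90, 70, 50, 40, 30, 30, 30, 20.
  100 → stock rod 1 (new)  [load 100/130]
  90 → stock rod 2 (new)  [load 90/130]
  70 → stock rod 3 (new)  [load 70/130]
  50 → stock rod 3  [load 120/130]
  40 → stock rod 2  [load 130/130]
  30 → stock rod 1  [load 130/130]
  30 → stock rod 4 (new)  [load 30/130]
  30 → stock rod 4  [load 60/130]
  20 → stock rod 4  [load 80/130]
4 stock rods opened.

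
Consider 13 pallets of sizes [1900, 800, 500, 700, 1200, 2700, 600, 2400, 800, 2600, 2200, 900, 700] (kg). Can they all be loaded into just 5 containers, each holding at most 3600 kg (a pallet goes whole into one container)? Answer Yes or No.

Total = 18000 kg; ⌈18000/3600⌉ = 5.
The bound of 5 does not rule out 5, but exhaustive search shows no assignment into 5 containers of capacity 3600 kg exists — the minimum is 6.

No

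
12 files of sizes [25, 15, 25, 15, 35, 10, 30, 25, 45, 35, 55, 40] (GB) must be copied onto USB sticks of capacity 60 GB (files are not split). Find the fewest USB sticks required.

Total = 55 + 45 + 40 + 35 + 35 + 30 + 25 + 25 + 25 + 15 + 15 + 10 = 355 GB.
Lower bound: ⌈355/60⌉ = 6 USB sticks.
A packing using 7 USB sticks:
  USB stick 1: 55 = 55
  USB stick 2: 45 + 15 = 60
  USB stick 3: 40 + 15 = 55
  USB stick 4: 35 + 25 = 60
  USB stick 5: 35 + 25 = 60
  USB stick 6: 30 + 25 = 55
  USB stick 7: 10 = 10
No arrangement into 6 USB sticks stays within capacity, so 7 is optimal.

7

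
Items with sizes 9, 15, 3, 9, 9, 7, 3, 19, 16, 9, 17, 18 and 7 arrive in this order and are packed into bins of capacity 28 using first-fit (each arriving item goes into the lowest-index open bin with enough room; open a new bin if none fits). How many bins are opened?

  9 → bin 1 (new)  [load 9/28]
  15 → bin 1  [load 24/28]
  3 → bin 1  [load 27/28]
  9 → bin 2 (new)  [load 9/28]
  9 → bin 2  [load 18/28]
  7 → bin 2  [load 25/28]
  3 → bin 2  [load 28/28]
  19 → bin 3 (new)  [load 19/28]
  16 → bin 4 (new)  [load 16/28]
  9 → bin 3  [load 28/28]
  17 → bin 5 (new)  [load 17/28]
  18 → bin 6 (new)  [load 18/28]
  7 → bin 4  [load 23/28]
6 bins opened.

6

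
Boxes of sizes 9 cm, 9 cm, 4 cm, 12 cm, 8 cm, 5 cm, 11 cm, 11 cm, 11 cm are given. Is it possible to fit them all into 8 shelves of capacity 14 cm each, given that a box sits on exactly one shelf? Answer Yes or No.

A valid assignment using 7 shelves:
  shelf 1: 12 = 12
  shelf 2: 11 = 11
  shelf 3: 11 = 11
  shelf 4: 11 = 11
  shelf 5: 9 + 5 = 14
  shelf 6: 9 + 4 = 13
  shelf 7: 8 = 8
That uses only 7 ≤ 8, so 8 shelves are enough.

Yes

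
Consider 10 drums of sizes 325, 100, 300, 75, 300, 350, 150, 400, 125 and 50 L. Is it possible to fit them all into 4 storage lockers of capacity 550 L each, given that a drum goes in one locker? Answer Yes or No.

Total = 2175 L; ⌈2175/550⌉ = 4.
5 drums each exceed half the capacity and cannot share a locker, forcing at least 5 storage lockers.
At least 5 storage lockers are required, but only 4 are allowed.

No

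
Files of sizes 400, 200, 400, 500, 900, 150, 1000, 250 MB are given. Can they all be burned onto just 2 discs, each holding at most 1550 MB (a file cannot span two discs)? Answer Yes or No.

Total = 3800 MB; ⌈3800/1550⌉ = 3.
At least 3 discs are required, but only 2 are allowed.

No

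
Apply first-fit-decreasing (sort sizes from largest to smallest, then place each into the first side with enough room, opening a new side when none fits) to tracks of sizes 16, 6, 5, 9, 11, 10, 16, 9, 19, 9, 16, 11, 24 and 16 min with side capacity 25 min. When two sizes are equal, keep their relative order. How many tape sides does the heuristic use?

Sorted descending: 24, 19, 16, 16, 16, 16, 11, 11, 10, 9, 9, 9, 6, 5.
  24 → side 1 (new)  [load 24/25]
  19 → side 2 (new)  [load 19/25]
  16 → side 3 (new)  [load 16/25]
  16 → side 4 (new)  [load 16/25]
  16 → side 5 (new)  [load 16/25]
  16 → side 6 (new)  [load 16/25]
  11 → side 7 (new)  [load 11/25]
  11 → side 7  [load 22/25]
  10 → side 8 (new)  [load 10/25]
  9 → side 3  [load 25/25]
  9 → side 4  [load 25/25]
  9 → side 5  [load 25/25]
  6 → side 2  [load 25/25]
  5 → side 6  [load 21/25]
8 tape sides opened.

8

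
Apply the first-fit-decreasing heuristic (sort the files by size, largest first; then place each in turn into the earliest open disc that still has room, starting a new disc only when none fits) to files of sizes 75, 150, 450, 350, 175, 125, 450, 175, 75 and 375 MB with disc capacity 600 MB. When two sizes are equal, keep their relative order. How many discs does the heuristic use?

Sorted descending: 450, 450, 375, 350, 175, 175, 150, 125, 75, 75.
  450 → disc 1 (new)  [load 450/600]
  450 → disc 2 (new)  [load 450/600]
  375 → disc 3 (new)  [load 375/600]
  350 → disc 4 (new)  [load 350/600]
  175 → disc 3  [load 550/600]
  175 → disc 4  [load 525/600]
  150 → disc 1  [load 600/600]
  125 → disc 2  [load 575/600]
  75 → disc 4  [load 600/600]
  75 → disc 5 (new)  [load 75/600]
5 discs opened.

5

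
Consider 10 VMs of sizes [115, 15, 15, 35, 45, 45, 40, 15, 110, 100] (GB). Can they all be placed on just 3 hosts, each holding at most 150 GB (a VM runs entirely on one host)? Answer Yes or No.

No

Total = 535 GB; ⌈535/150⌉ = 4.
At least 4 hosts are required, but only 3 are allowed.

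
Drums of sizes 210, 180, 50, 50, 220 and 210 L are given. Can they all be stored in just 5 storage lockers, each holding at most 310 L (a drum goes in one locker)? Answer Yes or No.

A valid assignment using 4 storage lockers:
  locker 1: 220 + 50 = 270
  locker 2: 210 + 50 = 260
  locker 3: 210 = 210
  locker 4: 180 = 180
That uses only 4 ≤ 5, so 5 storage lockers are enough.

Yes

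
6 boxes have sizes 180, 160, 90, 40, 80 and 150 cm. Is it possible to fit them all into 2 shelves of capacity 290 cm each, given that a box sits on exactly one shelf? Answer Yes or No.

No

Total = 700 cm; ⌈700/290⌉ = 3.
At least 3 shelves are required, but only 2 are allowed.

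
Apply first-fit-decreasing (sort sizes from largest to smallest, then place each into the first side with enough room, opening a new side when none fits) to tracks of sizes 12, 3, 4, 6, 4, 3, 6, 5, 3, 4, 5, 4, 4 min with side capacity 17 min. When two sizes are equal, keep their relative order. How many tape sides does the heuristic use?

Sorted descending: 12, 6, 6, 5, 5, 4, 4, 4, 4, 4, 3, 3, 3.
  12 → side 1 (new)  [load 12/17]
  6 → side 2 (new)  [load 6/17]
  6 → side 2  [load 12/17]
  5 → side 1  [load 17/17]
  5 → side 2  [load 17/17]
  4 → side 3 (new)  [load 4/17]
  4 → side 3  [load 8/17]
  4 → side 3  [load 12/17]
  4 → side 3  [load 16/17]
  4 → side 4 (new)  [load 4/17]
  3 → side 4  [load 7/17]
  3 → side 4  [load 10/17]
  3 → side 4  [load 13/17]
4 tape sides opened.

4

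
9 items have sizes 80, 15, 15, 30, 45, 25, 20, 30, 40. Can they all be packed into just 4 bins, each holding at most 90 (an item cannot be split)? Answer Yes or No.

A valid assignment using 4 bins:
  bin 1: 80 = 80
  bin 2: 45 + 40 = 85
  bin 3: 30 + 30 + 25 = 85
  bin 4: 20 + 15 + 15 = 50
Every load is within 90, so 4 bins suffice.

Yes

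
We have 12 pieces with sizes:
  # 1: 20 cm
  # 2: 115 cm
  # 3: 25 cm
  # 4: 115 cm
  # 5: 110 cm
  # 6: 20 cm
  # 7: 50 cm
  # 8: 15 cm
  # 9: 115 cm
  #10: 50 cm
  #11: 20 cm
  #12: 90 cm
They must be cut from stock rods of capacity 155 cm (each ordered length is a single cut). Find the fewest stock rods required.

6

Total = 115 + 115 + 115 + 110 + 90 + 50 + 50 + 25 + 20 + 20 + 20 + 15 = 745 cm.
Lower bound: ⌈745/155⌉ = 5 stock rods.
A packing using 6 stock rods:
  stock rod 1: 115 + 25 + 15 = 155
  stock rod 2: 115 + 20 + 20 = 155
  stock rod 3: 115 + 20 = 135
  stock rod 4: 110 = 110
  stock rod 5: 90 + 50 = 140
  stock rod 6: 50 = 50
No arrangement into 5 stock rods stays within capacity, so 6 is optimal.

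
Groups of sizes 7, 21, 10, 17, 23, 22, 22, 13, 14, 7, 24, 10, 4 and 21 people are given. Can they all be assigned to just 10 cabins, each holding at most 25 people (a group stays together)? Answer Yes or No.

Yes

A valid assignment using 10 cabins:
  cabin 1: 24 = 24
  cabin 2: 23 = 23
  cabin 3: 22 = 22
  cabin 4: 22 = 22
  cabin 5: 21 + 4 = 25
  cabin 6: 21 = 21
  cabin 7: 17 + 7 = 24
  cabin 8: 14 + 10 = 24
  cabin 9: 13 + 10 = 23
  cabin 10: 7 = 7
Every load is within 25 people, so 10 cabins suffice.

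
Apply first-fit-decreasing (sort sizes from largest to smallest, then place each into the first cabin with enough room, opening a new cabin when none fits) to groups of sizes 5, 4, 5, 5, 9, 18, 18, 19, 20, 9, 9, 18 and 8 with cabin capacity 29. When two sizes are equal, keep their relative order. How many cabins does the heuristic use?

6

Sorted descending: 20, 19, 18, 18, 18, 9, 9, 9, 8, 5, 5, 5, 4.
  20 → cabin 1 (new)  [load 20/29]
  19 → cabin 2 (new)  [load 19/29]
  18 → cabin 3 (new)  [load 18/29]
  18 → cabin 4 (new)  [load 18/29]
  18 → cabin 5 (new)  [load 18/29]
  9 → cabin 1  [load 29/29]
  9 → cabin 2  [load 28/29]
  9 → cabin 3  [load 27/29]
  8 → cabin 4  [load 26/29]
  5 → cabin 5  [load 23/29]
  5 → cabin 5  [load 28/29]
  5 → cabin 6 (new)  [load 5/29]
  4 → cabin 6  [load 9/29]
6 cabins opened.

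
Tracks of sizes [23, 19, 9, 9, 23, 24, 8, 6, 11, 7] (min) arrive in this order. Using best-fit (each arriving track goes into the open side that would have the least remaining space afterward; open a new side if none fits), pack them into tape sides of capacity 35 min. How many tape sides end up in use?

  23 → side 1 (new)  [load 23/35]
  19 → side 2 (new)  [load 19/35]
  9 → side 1  [load 32/35]
  9 → side 2  [load 28/35]
  23 → side 3 (new)  [load 23/35]
  24 → side 4 (new)  [load 24/35]
  8 → side 4  [load 32/35]
  6 → side 2  [load 34/35]
  11 → side 3  [load 34/35]
  7 → side 5 (new)  [load 7/35]
5 tape sides opened.

5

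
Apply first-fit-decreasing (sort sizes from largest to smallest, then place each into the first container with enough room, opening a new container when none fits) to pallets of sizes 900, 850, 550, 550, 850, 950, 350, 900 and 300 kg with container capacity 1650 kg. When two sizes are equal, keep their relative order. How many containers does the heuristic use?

5

Sorted descending: 950, 900, 900, 850, 850, 550, 550, 350, 300.
  950 → container 1 (new)  [load 950/1650]
  900 → container 2 (new)  [load 900/1650]
  900 → container 3 (new)  [load 900/1650]
  850 → container 4 (new)  [load 850/1650]
  850 → container 5 (new)  [load 850/1650]
  550 → container 1  [load 1500/1650]
  550 → container 2  [load 1450/1650]
  350 → container 3  [load 1250/1650]
  300 → container 3  [load 1550/1650]
5 containers opened.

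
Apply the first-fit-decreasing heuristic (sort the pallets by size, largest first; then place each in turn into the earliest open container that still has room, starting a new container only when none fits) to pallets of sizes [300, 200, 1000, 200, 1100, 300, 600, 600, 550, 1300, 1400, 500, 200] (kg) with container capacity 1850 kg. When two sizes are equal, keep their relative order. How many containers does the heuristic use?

Sorted descending: 1400, 1300, 1100, 1000, 600, 600, 550, 500, 300, 300, 200, 200, 200.
  1400 → container 1 (new)  [load 1400/1850]
  1300 → container 2 (new)  [load 1300/1850]
  1100 → container 3 (new)  [load 1100/1850]
  1000 → container 4 (new)  [load 1000/1850]
  600 → container 3  [load 1700/1850]
  600 → container 4  [load 1600/1850]
  550 → container 2  [load 1850/1850]
  500 → container 5 (new)  [load 500/1850]
  300 → container 1  [load 1700/1850]
  300 → container 5  [load 800/1850]
  200 → container 4  [load 1800/1850]
  200 → container 5  [load 1000/1850]
  200 → container 5  [load 1200/1850]
5 containers opened.

5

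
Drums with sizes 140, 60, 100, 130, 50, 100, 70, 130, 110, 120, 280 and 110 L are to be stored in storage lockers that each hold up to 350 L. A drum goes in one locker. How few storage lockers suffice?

4

Total = 280 + 140 + 130 + 130 + 120 + 110 + 110 + 100 + 100 + 70 + 60 + 50 = 1400 L.
Lower bound: ⌈1400/350⌉ = 4 storage lockers.
A packing using 4 storage lockers:
  locker 1: 280 + 70 = 350
  locker 2: 140 + 110 + 100 = 350
  locker 3: 130 + 120 + 100 = 350
  locker 4: 130 + 110 + 60 + 50 = 350
This matches the lower bound, so 4 is optimal.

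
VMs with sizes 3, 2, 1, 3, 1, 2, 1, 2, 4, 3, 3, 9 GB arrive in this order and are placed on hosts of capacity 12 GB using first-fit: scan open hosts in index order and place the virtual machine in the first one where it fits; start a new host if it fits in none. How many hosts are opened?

  3 → host 1 (new)  [load 3/12]
  2 → host 1  [load 5/12]
  1 → host 1  [load 6/12]
  3 → host 1  [load 9/12]
  1 → host 1  [load 10/12]
  2 → host 1  [load 12/12]
  1 → host 2 (new)  [load 1/12]
  2 → host 2  [load 3/12]
  4 → host 2  [load 7/12]
  3 → host 2  [load 10/12]
  3 → host 3 (new)  [load 3/12]
  9 → host 3  [load 12/12]
3 hosts opened.

3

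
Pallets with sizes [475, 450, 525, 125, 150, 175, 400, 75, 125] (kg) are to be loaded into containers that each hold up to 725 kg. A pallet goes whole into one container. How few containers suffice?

4

Total = 525 + 475 + 450 + 400 + 175 + 150 + 125 + 125 + 75 = 2500 kg.
Lower bound: ⌈2500/725⌉ = 4 containers.
A packing using 4 containers:
  container 1: 525 + 175 = 700
  container 2: 475 + 150 + 75 = 700
  container 3: 450 + 125 + 125 = 700
  container 4: 400 = 400
This matches the lower bound, so 4 is optimal.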